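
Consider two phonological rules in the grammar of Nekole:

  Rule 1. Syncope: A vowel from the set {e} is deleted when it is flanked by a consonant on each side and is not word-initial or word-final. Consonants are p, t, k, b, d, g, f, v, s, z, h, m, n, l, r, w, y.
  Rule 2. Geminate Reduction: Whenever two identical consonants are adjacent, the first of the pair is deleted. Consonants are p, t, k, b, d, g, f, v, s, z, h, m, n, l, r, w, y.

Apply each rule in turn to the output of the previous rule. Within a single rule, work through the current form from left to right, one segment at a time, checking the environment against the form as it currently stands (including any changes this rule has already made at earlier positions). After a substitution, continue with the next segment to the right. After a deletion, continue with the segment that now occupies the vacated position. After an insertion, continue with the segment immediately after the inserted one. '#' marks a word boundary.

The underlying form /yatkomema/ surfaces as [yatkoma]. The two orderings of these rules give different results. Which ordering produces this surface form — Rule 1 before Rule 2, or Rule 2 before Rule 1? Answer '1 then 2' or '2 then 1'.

Order 1 then 2:
  1 Syncope: [yatkomema] → [yatkomma]
  2 Geminate Reduction: [yatkomma] → [yatkoma]
  result: [yatkoma]
Order 2 then 1:
  2 Geminate Reduction: no change — [yatkomema]
  1 Syncope: [yatkomema] → [yatkomma]
  result: [yatkomma]

1 then 2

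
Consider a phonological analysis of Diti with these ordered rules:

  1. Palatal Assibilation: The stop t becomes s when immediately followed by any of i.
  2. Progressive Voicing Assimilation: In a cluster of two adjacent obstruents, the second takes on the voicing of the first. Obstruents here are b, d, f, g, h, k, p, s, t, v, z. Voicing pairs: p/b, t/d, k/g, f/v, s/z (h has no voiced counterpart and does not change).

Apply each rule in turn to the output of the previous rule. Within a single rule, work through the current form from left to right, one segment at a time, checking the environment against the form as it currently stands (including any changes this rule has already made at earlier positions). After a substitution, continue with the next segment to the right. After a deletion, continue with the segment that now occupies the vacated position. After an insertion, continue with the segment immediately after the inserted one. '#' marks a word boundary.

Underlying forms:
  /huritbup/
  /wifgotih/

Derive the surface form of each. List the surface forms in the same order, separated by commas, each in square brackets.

[huritpup], [wifkosih]

/huritbup/:
  1 Palatal Assibilation: no change — [huritbup]
  2 Progressive Voicing Assimilation: [huritbup] → [huritpup]
/wifgotih/:
  1 Palatal Assibilation: [wifgotih] → [wifgosih]
  2 Progressive Voicing Assimilation: [wifgosih] → [wifkosih]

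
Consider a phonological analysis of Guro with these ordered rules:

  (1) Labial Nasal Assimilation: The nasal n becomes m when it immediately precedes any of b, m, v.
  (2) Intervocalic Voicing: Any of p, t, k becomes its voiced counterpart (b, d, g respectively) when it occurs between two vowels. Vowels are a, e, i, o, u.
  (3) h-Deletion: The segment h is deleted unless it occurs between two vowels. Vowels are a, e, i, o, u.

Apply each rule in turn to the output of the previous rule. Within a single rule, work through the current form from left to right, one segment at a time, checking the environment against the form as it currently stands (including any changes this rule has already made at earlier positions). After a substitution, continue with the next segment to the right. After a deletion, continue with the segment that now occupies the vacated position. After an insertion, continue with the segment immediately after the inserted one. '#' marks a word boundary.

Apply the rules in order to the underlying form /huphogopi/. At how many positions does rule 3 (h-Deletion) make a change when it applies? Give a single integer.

2

(1) Labial Nasal Assimilation: no change — [huphogopi]
(2) Intervocalic Voicing: [huphogopi] → [huphogobi]
(3) h-Deletion: [huphogobi] → [upogobi]
Rule 3 changed 2 position(s).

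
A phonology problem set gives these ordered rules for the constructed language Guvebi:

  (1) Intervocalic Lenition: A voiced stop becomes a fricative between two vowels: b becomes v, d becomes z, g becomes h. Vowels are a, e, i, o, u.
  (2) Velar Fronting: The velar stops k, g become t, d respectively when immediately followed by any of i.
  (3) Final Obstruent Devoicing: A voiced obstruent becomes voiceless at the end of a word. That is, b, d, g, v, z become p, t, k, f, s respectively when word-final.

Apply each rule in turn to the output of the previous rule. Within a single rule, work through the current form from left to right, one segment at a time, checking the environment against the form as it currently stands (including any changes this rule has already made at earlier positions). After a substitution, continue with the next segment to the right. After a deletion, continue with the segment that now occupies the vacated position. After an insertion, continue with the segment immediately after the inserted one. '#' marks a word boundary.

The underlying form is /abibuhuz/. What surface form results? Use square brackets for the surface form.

(1) Intervocalic Lenition: [abibuhuz] → [avivuhuz]
(2) Velar Fronting: no change — [avivuhuz]
(3) Final Obstruent Devoicing: [avivuhuz] → [avivuhus]

[avivuhus]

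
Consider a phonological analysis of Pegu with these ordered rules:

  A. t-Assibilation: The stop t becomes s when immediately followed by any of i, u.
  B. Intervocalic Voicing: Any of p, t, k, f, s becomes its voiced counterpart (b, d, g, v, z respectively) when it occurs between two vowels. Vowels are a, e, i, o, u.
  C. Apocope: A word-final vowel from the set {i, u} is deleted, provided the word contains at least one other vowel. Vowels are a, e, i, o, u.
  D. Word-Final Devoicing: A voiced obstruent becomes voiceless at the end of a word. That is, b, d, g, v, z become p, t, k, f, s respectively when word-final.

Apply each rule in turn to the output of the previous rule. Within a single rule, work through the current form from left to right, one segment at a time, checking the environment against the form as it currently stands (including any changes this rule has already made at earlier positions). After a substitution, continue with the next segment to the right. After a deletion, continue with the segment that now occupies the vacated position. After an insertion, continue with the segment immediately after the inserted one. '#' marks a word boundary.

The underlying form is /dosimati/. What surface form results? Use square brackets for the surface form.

A t-Assibilation: [dosimati] → [dosimasi]
B Intervocalic Voicing: [dosimasi] → [dozimazi]
C Apocope: [dozimazi] → [dozimaz]
D Word-Final Devoicing: [dozimaz] → [dozimas]

[dozimas]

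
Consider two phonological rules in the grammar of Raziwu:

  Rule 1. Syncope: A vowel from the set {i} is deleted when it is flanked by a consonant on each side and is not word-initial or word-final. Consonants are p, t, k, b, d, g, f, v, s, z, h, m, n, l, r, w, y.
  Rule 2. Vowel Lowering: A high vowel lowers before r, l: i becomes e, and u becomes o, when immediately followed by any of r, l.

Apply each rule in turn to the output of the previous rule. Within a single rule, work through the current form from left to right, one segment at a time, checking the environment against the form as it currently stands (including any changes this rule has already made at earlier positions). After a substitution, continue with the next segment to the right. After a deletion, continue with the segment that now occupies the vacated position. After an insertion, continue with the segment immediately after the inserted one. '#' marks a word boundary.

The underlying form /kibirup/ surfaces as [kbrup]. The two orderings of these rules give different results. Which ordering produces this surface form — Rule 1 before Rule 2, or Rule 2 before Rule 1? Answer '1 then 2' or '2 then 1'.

Order 1 then 2:
  1 Syncope: [kibirup] → [kbrup]
  2 Vowel Lowering: no change — [kbrup]
  result: [kbrup]
Order 2 then 1:
  2 Vowel Lowering: [kibirup] → [kiberup]
  1 Syncope: [kiberup] → [kberup]
  result: [kberup]

1 then 2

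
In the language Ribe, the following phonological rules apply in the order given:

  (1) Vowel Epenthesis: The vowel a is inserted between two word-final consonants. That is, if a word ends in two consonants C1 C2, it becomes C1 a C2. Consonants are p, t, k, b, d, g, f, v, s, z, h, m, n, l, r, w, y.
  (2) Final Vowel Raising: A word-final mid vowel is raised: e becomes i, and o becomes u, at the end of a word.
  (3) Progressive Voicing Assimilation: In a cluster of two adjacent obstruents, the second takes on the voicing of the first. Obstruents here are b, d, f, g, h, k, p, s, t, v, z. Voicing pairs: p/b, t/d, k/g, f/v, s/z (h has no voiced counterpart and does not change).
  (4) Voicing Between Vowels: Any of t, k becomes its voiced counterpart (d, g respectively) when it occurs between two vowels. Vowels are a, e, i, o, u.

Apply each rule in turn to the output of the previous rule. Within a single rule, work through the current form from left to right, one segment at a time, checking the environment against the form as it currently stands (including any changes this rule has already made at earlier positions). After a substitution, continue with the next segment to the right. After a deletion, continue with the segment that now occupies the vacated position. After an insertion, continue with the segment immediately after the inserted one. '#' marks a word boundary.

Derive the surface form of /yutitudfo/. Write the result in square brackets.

[yudidudvu]

(1) Vowel Epenthesis: no change — [yutitudfo]
(2) Final Vowel Raising: [yutitudfo] → [yutitudfu]
(3) Progressive Voicing Assimilation: [yutitudfu] → [yutitudvu]
(4) Voicing Between Vowels: [yutitudvu] → [yudidudvu]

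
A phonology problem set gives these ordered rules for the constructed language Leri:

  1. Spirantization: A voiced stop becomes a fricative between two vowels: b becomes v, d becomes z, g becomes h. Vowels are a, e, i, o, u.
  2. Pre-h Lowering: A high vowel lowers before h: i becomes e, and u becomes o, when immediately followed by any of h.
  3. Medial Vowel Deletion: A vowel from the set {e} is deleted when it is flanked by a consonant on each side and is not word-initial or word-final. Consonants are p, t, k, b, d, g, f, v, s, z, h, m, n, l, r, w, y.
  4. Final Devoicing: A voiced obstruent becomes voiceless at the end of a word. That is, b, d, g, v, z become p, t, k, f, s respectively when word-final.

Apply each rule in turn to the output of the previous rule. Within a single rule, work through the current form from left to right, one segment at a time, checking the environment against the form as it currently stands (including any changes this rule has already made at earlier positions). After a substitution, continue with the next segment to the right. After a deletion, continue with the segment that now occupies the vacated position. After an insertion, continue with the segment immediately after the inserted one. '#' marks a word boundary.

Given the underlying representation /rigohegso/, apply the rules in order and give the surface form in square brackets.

1 Spirantization: [rigohegso] → [rihohegso]
2 Pre-h Lowering: [rihohegso] → [rehohegso]
3 Medial Vowel Deletion: [rehohegso] → [rhohgso]
4 Final Devoicing: no change — [rhohgso]

[rhohgso]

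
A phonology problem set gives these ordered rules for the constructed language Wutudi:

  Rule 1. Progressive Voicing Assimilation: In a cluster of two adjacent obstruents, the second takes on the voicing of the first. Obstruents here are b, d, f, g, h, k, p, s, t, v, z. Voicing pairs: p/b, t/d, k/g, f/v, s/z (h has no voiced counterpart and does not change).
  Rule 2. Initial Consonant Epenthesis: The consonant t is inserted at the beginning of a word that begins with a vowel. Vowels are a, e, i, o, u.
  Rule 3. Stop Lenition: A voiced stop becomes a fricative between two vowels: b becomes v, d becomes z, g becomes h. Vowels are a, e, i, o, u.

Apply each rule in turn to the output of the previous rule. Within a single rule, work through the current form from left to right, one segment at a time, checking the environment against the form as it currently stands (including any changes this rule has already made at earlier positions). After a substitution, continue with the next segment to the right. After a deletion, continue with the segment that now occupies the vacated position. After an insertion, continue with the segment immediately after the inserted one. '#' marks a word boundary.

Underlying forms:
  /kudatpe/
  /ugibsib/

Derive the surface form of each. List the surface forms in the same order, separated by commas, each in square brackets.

[kuzatpe], [tuhibzib]

/kudatpe/:
  Rule 1 Progressive Voicing Assimilation: no change — [kudatpe]
  Rule 2 Initial Consonant Epenthesis: no change — [kudatpe]
  Rule 3 Stop Lenition: [kudatpe] → [kuzatpe]
/ugibsib/:
  Rule 1 Progressive Voicing Assimilation: [ugibsib] → [ugibzib]
  Rule 2 Initial Consonant Epenthesis: [ugibzib] → [tugibzib]
  Rule 3 Stop Lenition: [tugibzib] → [tuhibzib]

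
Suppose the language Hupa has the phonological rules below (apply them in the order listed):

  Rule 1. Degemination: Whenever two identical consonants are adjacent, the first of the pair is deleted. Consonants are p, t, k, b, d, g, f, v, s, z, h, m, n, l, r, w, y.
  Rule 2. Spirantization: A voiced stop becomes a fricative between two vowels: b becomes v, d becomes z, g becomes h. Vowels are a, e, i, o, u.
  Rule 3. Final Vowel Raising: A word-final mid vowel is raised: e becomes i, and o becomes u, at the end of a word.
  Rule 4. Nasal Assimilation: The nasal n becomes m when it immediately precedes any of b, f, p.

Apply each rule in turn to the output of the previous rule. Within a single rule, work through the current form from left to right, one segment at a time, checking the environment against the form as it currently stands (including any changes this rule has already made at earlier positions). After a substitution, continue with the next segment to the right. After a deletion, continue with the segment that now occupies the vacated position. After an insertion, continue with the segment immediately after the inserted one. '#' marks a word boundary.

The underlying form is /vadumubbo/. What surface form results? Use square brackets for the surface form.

Rule 1 Degemination: [vadumubbo] → [vadumubo]
Rule 2 Spirantization: [vadumubo] → [vazumuvo]
Rule 3 Final Vowel Raising: [vazumuvo] → [vazumuvu]
Rule 4 Nasal Assimilation: no change — [vazumuvu]

[vazumuvu]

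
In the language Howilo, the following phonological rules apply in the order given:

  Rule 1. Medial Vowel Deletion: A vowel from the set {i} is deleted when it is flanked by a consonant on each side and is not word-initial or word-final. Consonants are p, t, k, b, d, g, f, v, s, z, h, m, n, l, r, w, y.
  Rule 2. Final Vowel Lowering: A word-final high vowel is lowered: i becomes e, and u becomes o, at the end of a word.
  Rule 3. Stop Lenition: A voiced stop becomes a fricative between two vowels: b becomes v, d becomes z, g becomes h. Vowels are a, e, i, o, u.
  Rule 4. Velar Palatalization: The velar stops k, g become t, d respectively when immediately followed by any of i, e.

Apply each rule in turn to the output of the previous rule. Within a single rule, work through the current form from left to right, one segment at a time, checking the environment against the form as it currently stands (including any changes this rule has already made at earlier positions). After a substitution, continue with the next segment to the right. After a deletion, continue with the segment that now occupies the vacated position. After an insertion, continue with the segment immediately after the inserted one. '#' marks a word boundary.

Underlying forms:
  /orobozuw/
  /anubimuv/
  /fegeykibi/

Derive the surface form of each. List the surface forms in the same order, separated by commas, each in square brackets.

/orobozuw/:
  Rule 1 Medial Vowel Deletion: no change — [orobozuw]
  Rule 2 Final Vowel Lowering: no change — [orobozuw]
  Rule 3 Stop Lenition: [orobozuw] → [orovozuw]
  Rule 4 Velar Palatalization: no change — [orovozuw]
/anubimuv/:
  Rule 1 Medial Vowel Deletion: [anubimuv] → [anubmuv]
  Rule 2 Final Vowel Lowering: no change — [anubmuv]
  Rule 3 Stop Lenition: no change — [anubmuv]
  Rule 4 Velar Palatalization: no change — [anubmuv]
/fegeykibi/:
  Rule 1 Medial Vowel Deletion: [fegeykibi] → [fegeykbi]
  Rule 2 Final Vowel Lowering: [fegeykbi] → [fegeykbe]
  Rule 3 Stop Lenition: [fegeykbe] → [feheykbe]
  Rule 4 Velar Palatalization: no change — [feheykbe]

[orovozuw], [anubmuv], [feheykbe]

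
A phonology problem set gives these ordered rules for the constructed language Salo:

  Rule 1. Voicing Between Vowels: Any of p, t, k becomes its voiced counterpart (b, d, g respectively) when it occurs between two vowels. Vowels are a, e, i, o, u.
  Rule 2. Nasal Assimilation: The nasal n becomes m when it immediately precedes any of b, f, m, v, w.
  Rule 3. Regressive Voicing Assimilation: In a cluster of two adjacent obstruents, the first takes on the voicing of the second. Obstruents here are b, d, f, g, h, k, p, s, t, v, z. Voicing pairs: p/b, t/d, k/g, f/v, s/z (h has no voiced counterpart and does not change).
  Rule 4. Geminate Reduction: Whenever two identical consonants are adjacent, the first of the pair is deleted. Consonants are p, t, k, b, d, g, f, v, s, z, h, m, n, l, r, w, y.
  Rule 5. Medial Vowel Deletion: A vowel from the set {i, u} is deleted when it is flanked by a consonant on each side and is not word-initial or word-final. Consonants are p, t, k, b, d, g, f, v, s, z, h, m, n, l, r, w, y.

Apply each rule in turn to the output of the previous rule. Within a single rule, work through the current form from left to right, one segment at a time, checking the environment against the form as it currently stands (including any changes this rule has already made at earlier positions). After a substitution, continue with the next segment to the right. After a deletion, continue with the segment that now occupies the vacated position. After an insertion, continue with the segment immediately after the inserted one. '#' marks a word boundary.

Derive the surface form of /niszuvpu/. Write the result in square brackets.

Rule 1 Voicing Between Vowels: no change — [niszuvpu]
Rule 2 Nasal Assimilation: no change — [niszuvpu]
Rule 3 Regressive Voicing Assimilation: [niszuvpu] → [nizzufpu]
Rule 4 Geminate Reduction: [nizzufpu] → [nizufpu]
Rule 5 Medial Vowel Deletion: [nizufpu] → [nzfpu]

[nzfpu]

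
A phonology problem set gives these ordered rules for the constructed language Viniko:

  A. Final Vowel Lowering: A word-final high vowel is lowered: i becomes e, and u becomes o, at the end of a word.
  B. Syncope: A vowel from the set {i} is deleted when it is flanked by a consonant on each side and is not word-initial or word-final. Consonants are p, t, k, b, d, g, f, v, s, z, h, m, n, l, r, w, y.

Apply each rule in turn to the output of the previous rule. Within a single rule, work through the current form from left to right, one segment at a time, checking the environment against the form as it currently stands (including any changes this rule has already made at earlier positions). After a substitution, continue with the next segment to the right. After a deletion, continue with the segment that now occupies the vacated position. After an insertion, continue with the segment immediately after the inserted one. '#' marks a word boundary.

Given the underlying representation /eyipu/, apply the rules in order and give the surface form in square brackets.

A Final Vowel Lowering: [eyipu] → [eyipo]
B Syncope: [eyipo] → [eypo]

[eypo]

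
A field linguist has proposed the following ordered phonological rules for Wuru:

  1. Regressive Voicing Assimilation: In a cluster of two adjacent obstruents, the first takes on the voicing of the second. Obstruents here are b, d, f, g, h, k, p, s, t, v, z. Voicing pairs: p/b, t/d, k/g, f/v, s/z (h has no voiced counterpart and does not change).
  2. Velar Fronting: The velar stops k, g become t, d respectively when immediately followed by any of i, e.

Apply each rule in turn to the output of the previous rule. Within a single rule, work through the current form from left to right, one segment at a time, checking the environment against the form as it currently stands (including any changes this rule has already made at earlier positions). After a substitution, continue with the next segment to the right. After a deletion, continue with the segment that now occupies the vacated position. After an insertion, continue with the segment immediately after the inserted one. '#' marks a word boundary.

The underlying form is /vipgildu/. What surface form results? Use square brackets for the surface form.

[vibdildu]

1 Regressive Voicing Assimilation: [vipgildu] → [vibgildu]
2 Velar Fronting: [vibgildu] → [vibdildu]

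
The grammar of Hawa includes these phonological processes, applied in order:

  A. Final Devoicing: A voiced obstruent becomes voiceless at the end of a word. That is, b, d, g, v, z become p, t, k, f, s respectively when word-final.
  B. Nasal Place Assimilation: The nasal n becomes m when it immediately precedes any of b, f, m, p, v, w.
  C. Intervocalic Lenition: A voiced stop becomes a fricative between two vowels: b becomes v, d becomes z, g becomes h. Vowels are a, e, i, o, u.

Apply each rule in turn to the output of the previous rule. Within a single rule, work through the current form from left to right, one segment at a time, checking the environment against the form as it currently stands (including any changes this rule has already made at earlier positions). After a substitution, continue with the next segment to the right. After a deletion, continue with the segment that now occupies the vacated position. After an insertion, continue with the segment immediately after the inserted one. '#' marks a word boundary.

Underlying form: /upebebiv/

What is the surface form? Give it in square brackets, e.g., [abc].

A Final Devoicing: [upebebiv] → [upebebif]
B Nasal Place Assimilation: no change — [upebebif]
C Intervocalic Lenition: [upebebif] → [upevevif]

[upevevif]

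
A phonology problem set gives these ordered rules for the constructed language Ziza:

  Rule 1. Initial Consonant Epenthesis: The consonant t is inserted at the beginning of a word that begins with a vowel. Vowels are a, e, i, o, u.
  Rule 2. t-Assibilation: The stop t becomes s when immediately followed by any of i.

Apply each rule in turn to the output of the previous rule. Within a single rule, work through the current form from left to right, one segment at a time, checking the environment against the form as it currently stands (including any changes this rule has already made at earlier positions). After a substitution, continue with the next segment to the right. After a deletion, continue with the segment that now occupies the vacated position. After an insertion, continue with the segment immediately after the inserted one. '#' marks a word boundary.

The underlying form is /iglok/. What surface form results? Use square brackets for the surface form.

[siglok]

Rule 1 Initial Consonant Epenthesis: [iglok] → [tiglok]
Rule 2 t-Assibilation: [tiglok] → [siglok]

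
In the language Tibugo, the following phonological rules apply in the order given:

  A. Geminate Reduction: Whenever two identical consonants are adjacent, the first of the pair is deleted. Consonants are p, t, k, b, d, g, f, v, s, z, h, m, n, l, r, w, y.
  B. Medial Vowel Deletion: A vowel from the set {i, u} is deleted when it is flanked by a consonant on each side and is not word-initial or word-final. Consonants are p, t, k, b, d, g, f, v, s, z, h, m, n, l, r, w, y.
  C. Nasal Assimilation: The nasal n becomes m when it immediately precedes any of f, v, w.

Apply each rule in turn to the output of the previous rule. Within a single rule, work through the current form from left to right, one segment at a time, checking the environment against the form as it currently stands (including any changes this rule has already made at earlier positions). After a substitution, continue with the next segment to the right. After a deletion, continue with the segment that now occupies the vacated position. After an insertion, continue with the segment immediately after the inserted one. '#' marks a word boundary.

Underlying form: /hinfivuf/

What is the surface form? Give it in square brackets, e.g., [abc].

A Geminate Reduction: no change — [hinfivuf]
B Medial Vowel Deletion: [hinfivuf] → [hnfvf]
C Nasal Assimilation: [hnfvf] → [hmfvf]

[hmfvf]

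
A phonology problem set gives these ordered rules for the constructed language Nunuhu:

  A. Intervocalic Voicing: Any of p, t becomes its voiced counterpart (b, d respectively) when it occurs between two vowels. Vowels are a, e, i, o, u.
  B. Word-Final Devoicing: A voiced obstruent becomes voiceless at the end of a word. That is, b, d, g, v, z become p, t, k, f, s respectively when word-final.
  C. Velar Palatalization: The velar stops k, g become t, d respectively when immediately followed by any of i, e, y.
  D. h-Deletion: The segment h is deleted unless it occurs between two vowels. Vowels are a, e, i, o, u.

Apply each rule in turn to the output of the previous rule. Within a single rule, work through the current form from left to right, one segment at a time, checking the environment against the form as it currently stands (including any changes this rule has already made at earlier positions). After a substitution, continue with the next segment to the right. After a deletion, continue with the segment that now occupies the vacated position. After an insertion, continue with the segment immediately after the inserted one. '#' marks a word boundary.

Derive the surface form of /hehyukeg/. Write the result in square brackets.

A Intervocalic Voicing: no change — [hehyukeg]
B Word-Final Devoicing: [hehyukeg] → [hehyukek]
C Velar Palatalization: [hehyukek] → [hehyutek]
D h-Deletion: [hehyutek] → [eyutek]

[eyutek]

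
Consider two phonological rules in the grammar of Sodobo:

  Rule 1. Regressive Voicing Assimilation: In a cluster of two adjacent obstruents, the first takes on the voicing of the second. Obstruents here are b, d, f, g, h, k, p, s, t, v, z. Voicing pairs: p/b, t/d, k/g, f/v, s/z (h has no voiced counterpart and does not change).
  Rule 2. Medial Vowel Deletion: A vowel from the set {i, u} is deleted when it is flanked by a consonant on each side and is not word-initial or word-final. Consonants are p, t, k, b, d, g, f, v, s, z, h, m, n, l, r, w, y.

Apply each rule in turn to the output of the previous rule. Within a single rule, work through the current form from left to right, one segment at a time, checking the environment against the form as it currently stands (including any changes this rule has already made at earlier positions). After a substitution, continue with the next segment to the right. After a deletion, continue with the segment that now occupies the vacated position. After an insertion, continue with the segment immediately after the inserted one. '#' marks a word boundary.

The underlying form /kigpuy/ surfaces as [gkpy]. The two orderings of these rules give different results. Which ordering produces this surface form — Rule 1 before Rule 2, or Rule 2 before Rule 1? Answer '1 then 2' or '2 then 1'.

2 then 1

Order 1 then 2:
  1 Regressive Voicing Assimilation: [kigpuy] → [kikpuy]
  2 Medial Vowel Deletion: [kikpuy] → [kkpy]
  result: [kkpy]
Order 2 then 1:
  2 Medial Vowel Deletion: [kigpuy] → [kgpy]
  1 Regressive Voicing Assimilation: [kgpy] → [gkpy]
  result: [gkpy]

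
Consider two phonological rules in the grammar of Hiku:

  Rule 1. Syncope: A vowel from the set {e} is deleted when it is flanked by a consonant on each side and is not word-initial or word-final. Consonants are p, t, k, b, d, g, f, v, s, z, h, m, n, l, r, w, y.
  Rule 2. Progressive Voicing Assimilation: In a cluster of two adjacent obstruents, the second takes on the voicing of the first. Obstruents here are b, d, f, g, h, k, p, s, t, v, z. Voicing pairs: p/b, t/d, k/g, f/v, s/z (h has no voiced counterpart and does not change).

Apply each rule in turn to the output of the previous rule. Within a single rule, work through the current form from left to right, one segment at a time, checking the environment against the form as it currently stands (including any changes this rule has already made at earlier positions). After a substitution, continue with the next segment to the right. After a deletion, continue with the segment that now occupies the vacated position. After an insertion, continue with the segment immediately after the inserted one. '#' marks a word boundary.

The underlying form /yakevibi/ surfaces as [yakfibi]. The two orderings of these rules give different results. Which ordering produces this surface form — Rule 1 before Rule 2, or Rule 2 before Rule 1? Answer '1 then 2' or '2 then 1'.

Order 1 then 2:
  1 Syncope: [yakevibi] → [yakvibi]
  2 Progressive Voicing Assimilation: [yakvibi] → [yakfibi]
  result: [yakfibi]
Order 2 then 1:
  2 Progressive Voicing Assimilation: no change — [yakevibi]
  1 Syncope: [yakevibi] → [yakvibi]
  result: [yakvibi]

1 then 2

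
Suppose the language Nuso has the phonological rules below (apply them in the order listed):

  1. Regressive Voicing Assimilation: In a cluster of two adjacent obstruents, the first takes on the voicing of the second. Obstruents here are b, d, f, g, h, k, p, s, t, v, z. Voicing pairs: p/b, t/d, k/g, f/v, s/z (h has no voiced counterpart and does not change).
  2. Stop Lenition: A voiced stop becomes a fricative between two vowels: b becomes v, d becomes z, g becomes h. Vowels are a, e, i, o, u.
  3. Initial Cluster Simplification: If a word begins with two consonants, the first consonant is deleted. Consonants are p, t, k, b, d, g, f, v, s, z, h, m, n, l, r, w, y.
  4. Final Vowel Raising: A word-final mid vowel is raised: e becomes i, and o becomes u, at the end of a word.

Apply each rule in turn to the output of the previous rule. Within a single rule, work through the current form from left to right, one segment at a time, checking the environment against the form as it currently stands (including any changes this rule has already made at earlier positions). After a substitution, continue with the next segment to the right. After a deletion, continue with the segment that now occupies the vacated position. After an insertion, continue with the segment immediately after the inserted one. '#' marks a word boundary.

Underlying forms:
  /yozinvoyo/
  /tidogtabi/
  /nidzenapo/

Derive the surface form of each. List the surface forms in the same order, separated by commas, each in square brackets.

[yozinvoyu], [tizoktavi], [nidzenapu]

/yozinvoyo/:
  1 Regressive Voicing Assimilation: no change — [yozinvoyo]
  2 Stop Lenition: no change — [yozinvoyo]
  3 Initial Cluster Simplification: no change — [yozinvoyo]
  4 Final Vowel Raising: [yozinvoyo] → [yozinvoyu]
/tidogtabi/:
  1 Regressive Voicing Assimilation: [tidogtabi] → [tidoktabi]
  2 Stop Lenition: [tidoktabi] → [tizoktavi]
  3 Initial Cluster Simplification: no change — [tizoktavi]
  4 Final Vowel Raising: no change — [tizoktavi]
/nidzenapo/:
  1 Regressive Voicing Assimilation: no change — [nidzenapo]
  2 Stop Lenition: no change — [nidzenapo]
  3 Initial Cluster Simplification: no change — [nidzenapo]
  4 Final Vowel Raising: [nidzenapo] → [nidzenapu]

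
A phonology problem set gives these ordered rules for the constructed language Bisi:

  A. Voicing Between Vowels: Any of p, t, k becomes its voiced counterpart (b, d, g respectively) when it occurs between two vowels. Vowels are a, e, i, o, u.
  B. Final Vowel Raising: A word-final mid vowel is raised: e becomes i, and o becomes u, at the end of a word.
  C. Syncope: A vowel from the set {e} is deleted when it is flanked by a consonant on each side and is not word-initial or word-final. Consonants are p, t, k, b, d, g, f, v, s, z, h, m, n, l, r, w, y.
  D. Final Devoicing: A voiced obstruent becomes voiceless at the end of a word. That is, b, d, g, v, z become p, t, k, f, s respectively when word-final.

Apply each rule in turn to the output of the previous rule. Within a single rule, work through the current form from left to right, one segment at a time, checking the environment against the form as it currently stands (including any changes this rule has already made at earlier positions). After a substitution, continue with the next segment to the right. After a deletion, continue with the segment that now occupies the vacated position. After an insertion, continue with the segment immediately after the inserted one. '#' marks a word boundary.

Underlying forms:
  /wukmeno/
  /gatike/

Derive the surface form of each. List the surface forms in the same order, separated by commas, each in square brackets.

[wukmnu], [gadigi]

/wukmeno/:
  A Voicing Between Vowels: no change — [wukmeno]
  B Final Vowel Raising: [wukmeno] → [wukmenu]
  C Syncope: [wukmenu] → [wukmnu]
  D Final Devoicing: no change — [wukmnu]
/gatike/:
  A Voicing Between Vowels: [gatike] → [gadige]
  B Final Vowel Raising: [gadige] → [gadigi]
  C Syncope: no change — [gadigi]
  D Final Devoicing: no change — [gadigi]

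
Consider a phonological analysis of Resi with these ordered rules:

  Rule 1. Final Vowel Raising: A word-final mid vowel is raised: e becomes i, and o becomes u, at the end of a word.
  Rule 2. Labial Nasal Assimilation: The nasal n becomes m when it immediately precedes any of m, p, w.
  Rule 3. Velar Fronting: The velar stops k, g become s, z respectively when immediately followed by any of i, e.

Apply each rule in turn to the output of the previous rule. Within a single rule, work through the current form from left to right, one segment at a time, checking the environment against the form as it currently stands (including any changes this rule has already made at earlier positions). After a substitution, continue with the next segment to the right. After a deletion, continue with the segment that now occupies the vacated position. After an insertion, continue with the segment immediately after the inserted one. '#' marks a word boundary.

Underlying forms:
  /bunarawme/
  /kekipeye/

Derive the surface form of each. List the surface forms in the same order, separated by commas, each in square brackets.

[bunarawmi], [sesipeyi]

/bunarawme/:
  Rule 1 Final Vowel Raising: [bunarawme] → [bunarawmi]
  Rule 2 Labial Nasal Assimilation: no change — [bunarawmi]
  Rule 3 Velar Fronting: no change — [bunarawmi]
/kekipeye/:
  Rule 1 Final Vowel Raising: [kekipeye] → [kekipeyi]
  Rule 2 Labial Nasal Assimilation: no change — [kekipeyi]
  Rule 3 Velar Fronting: [kekipeyi] → [sesipeyi]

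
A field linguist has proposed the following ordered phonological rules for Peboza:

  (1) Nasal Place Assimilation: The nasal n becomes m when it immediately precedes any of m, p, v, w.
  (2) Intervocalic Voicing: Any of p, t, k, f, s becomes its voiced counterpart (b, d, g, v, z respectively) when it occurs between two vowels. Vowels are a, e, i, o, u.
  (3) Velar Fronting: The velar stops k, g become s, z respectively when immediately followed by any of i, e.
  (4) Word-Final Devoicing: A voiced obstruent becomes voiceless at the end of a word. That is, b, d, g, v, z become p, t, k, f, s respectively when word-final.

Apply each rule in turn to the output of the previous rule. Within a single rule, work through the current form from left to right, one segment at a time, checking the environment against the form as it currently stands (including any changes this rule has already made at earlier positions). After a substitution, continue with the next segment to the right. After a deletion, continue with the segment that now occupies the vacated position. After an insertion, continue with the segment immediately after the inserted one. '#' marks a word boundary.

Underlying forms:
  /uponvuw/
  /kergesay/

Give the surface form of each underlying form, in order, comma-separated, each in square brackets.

/uponvuw/:
  (1) Nasal Place Assimilation: [uponvuw] → [upomvuw]
  (2) Intervocalic Voicing: [upomvuw] → [ubomvuw]
  (3) Velar Fronting: no change — [ubomvuw]
  (4) Word-Final Devoicing: no change — [ubomvuw]
/kergesay/:
  (1) Nasal Place Assimilation: no change — [kergesay]
  (2) Intervocalic Voicing: [kergesay] → [kergezay]
  (3) Velar Fronting: [kergezay] → [serzezay]
  (4) Word-Final Devoicing: no change — [serzezay]

[ubomvuw], [serzezay]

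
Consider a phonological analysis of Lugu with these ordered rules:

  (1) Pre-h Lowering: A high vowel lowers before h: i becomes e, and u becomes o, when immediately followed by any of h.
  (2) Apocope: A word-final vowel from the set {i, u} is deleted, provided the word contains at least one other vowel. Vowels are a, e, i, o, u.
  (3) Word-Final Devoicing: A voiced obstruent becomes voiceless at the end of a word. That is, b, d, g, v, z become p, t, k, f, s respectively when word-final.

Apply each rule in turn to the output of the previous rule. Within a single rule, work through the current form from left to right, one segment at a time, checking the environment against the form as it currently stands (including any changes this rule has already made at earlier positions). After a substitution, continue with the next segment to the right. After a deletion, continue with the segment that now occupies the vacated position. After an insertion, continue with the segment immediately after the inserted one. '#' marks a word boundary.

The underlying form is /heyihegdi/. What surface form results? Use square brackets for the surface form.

(1) Pre-h Lowering: [heyihegdi] → [heyehegdi]
(2) Apocope: [heyehegdi] → [heyehegd]
(3) Word-Final Devoicing: [heyehegd] → [heyehegt]

[heyehegt]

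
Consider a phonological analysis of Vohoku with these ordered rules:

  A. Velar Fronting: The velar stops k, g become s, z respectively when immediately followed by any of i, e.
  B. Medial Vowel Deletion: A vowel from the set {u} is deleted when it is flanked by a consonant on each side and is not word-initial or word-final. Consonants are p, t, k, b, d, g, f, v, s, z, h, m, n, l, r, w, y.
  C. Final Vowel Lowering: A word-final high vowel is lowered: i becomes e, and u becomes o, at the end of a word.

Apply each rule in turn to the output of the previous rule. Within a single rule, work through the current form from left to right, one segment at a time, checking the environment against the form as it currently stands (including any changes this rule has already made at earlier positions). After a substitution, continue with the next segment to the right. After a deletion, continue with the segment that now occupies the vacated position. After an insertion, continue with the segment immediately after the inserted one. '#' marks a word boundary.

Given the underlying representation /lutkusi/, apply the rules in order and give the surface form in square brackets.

A Velar Fronting: no change — [lutkusi]
B Medial Vowel Deletion: [lutkusi] → [ltksi]
C Final Vowel Lowering: [ltksi] → [ltkse]

[ltkse]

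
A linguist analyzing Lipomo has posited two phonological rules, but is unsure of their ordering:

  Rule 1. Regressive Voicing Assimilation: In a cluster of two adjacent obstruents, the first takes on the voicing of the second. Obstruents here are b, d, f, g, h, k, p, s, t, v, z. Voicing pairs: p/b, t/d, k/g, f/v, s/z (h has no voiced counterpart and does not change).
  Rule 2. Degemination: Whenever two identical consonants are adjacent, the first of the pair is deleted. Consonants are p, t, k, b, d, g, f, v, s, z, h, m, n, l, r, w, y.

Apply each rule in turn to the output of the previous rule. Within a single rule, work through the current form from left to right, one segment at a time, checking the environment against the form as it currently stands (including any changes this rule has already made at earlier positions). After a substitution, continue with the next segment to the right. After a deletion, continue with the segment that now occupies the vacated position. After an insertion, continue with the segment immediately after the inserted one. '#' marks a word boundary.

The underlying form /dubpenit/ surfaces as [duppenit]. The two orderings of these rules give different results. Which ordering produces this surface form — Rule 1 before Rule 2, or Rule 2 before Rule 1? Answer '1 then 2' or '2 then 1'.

Order 1 then 2:
  1 Regressive Voicing Assimilation: [dubpenit] → [duppenit]
  2 Degemination: [duppenit] → [dupenit]
  result: [dupenit]
Order 2 then 1:
  2 Degemination: no change — [dubpenit]
  1 Regressive Voicing Assimilation: [dubpenit] → [duppenit]
  result: [duppenit]

2 then 1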